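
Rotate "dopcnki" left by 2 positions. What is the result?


Input: "dopcnki", rotate left by 2
First 2 characters: "do"
Remaining characters: "pcnki"
Concatenate remaining + first: "pcnki" + "do" = "pcnkido"

pcnkido


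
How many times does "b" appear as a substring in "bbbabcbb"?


Searching for "b" in "bbbabcbb"
Scanning each position:
  Position 0: "b" => MATCH
  Position 1: "b" => MATCH
  Position 2: "b" => MATCH
  Position 3: "a" => no
  Position 4: "b" => MATCH
  Position 5: "c" => no
  Position 6: "b" => MATCH
  Position 7: "b" => MATCH
Total occurrences: 6

6


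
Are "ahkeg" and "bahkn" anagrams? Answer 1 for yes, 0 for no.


Strings: "ahkeg", "bahkn"
Sorted first:  aeghk
Sorted second: abhkn
Differ at position 1: 'e' vs 'b' => not anagrams

0


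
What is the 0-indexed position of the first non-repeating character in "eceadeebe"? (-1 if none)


Input: eceadeebe
Character frequencies:
  'a': 1
  'b': 1
  'c': 1
  'd': 1
  'e': 5
Scanning left to right for freq == 1:
  Position 0 ('e'): freq=5, skip
  Position 1 ('c'): unique! => answer = 1

1


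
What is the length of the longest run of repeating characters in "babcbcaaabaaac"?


Input: "babcbcaaabaaac"
Scanning for longest run:
  Position 1 ('a'): new char, reset run to 1
  Position 2 ('b'): new char, reset run to 1
  Position 3 ('c'): new char, reset run to 1
  Position 4 ('b'): new char, reset run to 1
  Position 5 ('c'): new char, reset run to 1
  Position 6 ('a'): new char, reset run to 1
  Position 7 ('a'): continues run of 'a', length=2
  Position 8 ('a'): continues run of 'a', length=3
  Position 9 ('b'): new char, reset run to 1
  Position 10 ('a'): new char, reset run to 1
  Position 11 ('a'): continues run of 'a', length=2
  Position 12 ('a'): continues run of 'a', length=3
  Position 13 ('c'): new char, reset run to 1
Longest run: 'a' with length 3

3


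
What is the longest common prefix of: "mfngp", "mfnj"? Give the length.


Words: mfngp, mfnj
  Position 0: all 'm' => match
  Position 1: all 'f' => match
  Position 2: all 'n' => match
  Position 3: ('g', 'j') => mismatch, stop
LCP = "mfn" (length 3)

3


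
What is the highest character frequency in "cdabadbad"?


Input: cdabadbad
Character counts:
  'a': 3
  'b': 2
  'c': 1
  'd': 3
Maximum frequency: 3

3


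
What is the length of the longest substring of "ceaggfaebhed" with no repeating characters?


Input: "ceaggfaebhed"
Sliding window (track last position of each char):
  Position 0 ('c'): window [0,0] length 1 -- new best
  Position 1 ('e'): window [0,1] length 2 -- new best
  Position 2 ('a'): window [0,2] length 3 -- new best
  Position 3 ('g'): window [0,3] length 4 -- new best
  Position 4 ('g'): repeat (last at 3), move window start to 4
  Position 4 ('g'): window [4,4] length 1
  Position 5 ('f'): window [4,5] length 2
  Position 6 ('a'): window [4,6] length 3
  Position 7 ('e'): window [4,7] length 4
  Position 8 ('b'): window [4,8] length 5 -- new best
  Position 9 ('h'): window [4,9] length 6 -- new best
  Position 10 ('e'): repeat (last at 7), move window start to 8
  Position 10 ('e'): window [8,10] length 3
  Position 11 ('d'): window [8,11] length 4
Longest substring with no repeats: "gfaebh" with length 6

6


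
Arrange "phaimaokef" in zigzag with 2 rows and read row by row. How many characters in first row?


Zigzag "phaimaokef" into 2 rows:
Placing characters:
  'p' => row 0
  'h' => row 1
  'a' => row 0
  'i' => row 1
  'm' => row 0
  'a' => row 1
  'o' => row 0
  'k' => row 1
  'e' => row 0
  'f' => row 1
Rows:
  Row 0: "pamoe"
  Row 1: "hiakf"
First row length: 5

5


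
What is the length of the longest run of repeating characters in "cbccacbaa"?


Input: "cbccacbaa"
Scanning for longest run:
  Position 1 ('b'): new char, reset run to 1
  Position 2 ('c'): new char, reset run to 1
  Position 3 ('c'): continues run of 'c', length=2
  Position 4 ('a'): new char, reset run to 1
  Position 5 ('c'): new char, reset run to 1
  Position 6 ('b'): new char, reset run to 1
  Position 7 ('a'): new char, reset run to 1
  Position 8 ('a'): continues run of 'a', length=2
Longest run: 'c' with length 2

2


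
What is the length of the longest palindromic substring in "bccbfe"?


Input: "bccbfe"
Checking substrings for palindromes:
  [0:4] "bccb" (len 4) => palindrome
  [1:3] "cc" (len 2) => palindrome
Longest palindromic substring: "bccb" with length 4

4


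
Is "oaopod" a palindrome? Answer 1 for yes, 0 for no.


Input: oaopod
Reversed: dopoao
  Compare pos 0 ('o') with pos 5 ('d'): MISMATCH
  Compare pos 1 ('a') with pos 4 ('o'): MISMATCH
  Compare pos 2 ('o') with pos 3 ('p'): MISMATCH
Result: not a palindrome

0


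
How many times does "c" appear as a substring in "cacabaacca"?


Searching for "c" in "cacabaacca"
Scanning each position:
  Position 0: "c" => MATCH
  Position 1: "a" => no
  Position 2: "c" => MATCH
  Position 3: "a" => no
  Position 4: "b" => no
  Position 5: "a" => no
  Position 6: "a" => no
  Position 7: "c" => MATCH
  Position 8: "c" => MATCH
  Position 9: "a" => no
Total occurrences: 4

4


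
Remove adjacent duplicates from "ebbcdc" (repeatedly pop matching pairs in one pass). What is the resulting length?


Input: ebbcdc
Stack-based adjacent duplicate removal:
  Read 'e': push. Stack: e
  Read 'b': push. Stack: eb
  Read 'b': matches stack top 'b' => pop. Stack: e
  Read 'c': push. Stack: ec
  Read 'd': push. Stack: ecd
  Read 'c': push. Stack: ecdc
Final stack: "ecdc" (length 4)

4


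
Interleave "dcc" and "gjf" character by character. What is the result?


Interleaving "dcc" and "gjf":
  Position 0: 'd' from first, 'g' from second => "dg"
  Position 1: 'c' from first, 'j' from second => "cj"
  Position 2: 'c' from first, 'f' from second => "cf"
Result: dgcjcf

dgcjcf


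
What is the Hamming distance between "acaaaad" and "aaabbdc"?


Comparing "acaaaad" and "aaabbdc" position by position:
  Position 0: 'a' vs 'a' => same
  Position 1: 'c' vs 'a' => differ
  Position 2: 'a' vs 'a' => same
  Position 3: 'a' vs 'b' => differ
  Position 4: 'a' vs 'b' => differ
  Position 5: 'a' vs 'd' => differ
  Position 6: 'd' vs 'c' => differ
Total differences (Hamming distance): 5

5


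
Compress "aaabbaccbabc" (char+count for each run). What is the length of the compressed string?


Input: aaabbaccbabc
Runs:
  'a' x 3 => "a3"
  'b' x 2 => "b2"
  'a' x 1 => "a1"
  'c' x 2 => "c2"
  'b' x 1 => "b1"
  'a' x 1 => "a1"
  'b' x 1 => "b1"
  'c' x 1 => "c1"
Compressed: "a3b2a1c2b1a1b1c1"
Compressed length: 16

16


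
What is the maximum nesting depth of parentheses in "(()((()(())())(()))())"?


Input: "(()((()(())())(()))())"
Tracking depth:
  Position 0 '(': depth becomes 1
  Position 1 '(': depth becomes 2
  Position 2 ')': depth becomes 1
  Position 3 '(': depth becomes 2
  Position 4 '(': depth becomes 3
  Position 5 '(': depth becomes 4
  Position 6 ')': depth becomes 3
  Position 7 '(': depth becomes 4
  Position 8 '(': depth becomes 5
  Position 9 ')': depth becomes 4
  Position 10 ')': depth becomes 3
  Position 11 '(': depth becomes 4
  Position 12 ')': depth becomes 3
  Position 13 ')': depth becomes 2
  Position 14 '(': depth becomes 3
  Position 15 '(': depth becomes 4
  Position 16 ')': depth becomes 3
  Position 17 ')': depth becomes 2
  Position 18 ')': depth becomes 1
  Position 19 '(': depth becomes 2
  Position 20 ')': depth becomes 1
  Position 21 ')': depth becomes 0
Maximum depth reached: 5

5


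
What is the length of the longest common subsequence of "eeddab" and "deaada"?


LCS of "eeddab" and "deaada"
DP table:
           d    e    a    a    d    a
      0    0    0    0    0    0    0
  e   0    0    1    1    1    1    1
  e   0    0    1    1    1    1    1
  d   0    1    1    1    1    2    2
  d   0    1    1    1    1    2    2
  a   0    1    1    2    2    2    3
  b   0    1    1    2    2    2    3
LCS length = dp[6][6] = 3

3


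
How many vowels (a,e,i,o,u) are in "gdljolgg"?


Input: gdljolgg
Checking each character:
  'g' at position 0: consonant
  'd' at position 1: consonant
  'l' at position 2: consonant
  'j' at position 3: consonant
  'o' at position 4: vowel (running total: 1)
  'l' at position 5: consonant
  'g' at position 6: consonant
  'g' at position 7: consonant
Total vowels: 1

1


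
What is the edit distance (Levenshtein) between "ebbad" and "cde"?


Computing edit distance: "ebbad" -> "cde"
DP table:
           c    d    e
      0    1    2    3
  e   1    1    2    2
  b   2    2    2    3
  b   3    3    3    3
  a   4    4    4    4
  d   5    5    4    5
Edit distance = dp[5][3] = 5

5


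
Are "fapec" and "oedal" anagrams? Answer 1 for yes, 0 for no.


Strings: "fapec", "oedal"
Sorted first:  acefp
Sorted second: adelo
Differ at position 1: 'c' vs 'd' => not anagrams

0


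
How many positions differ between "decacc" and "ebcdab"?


Comparing "decacc" and "ebcdab" position by position:
  Position 0: 'd' vs 'e' => DIFFER
  Position 1: 'e' vs 'b' => DIFFER
  Position 2: 'c' vs 'c' => same
  Position 3: 'a' vs 'd' => DIFFER
  Position 4: 'c' vs 'a' => DIFFER
  Position 5: 'c' vs 'b' => DIFFER
Positions that differ: 5

5


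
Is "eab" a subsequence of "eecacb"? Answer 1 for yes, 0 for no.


Check if "eab" is a subsequence of "eecacb"
Greedy scan:
  Position 0 ('e'): matches sub[0] = 'e'
  Position 1 ('e'): no match needed
  Position 2 ('c'): no match needed
  Position 3 ('a'): matches sub[1] = 'a'
  Position 4 ('c'): no match needed
  Position 5 ('b'): matches sub[2] = 'b'
All 3 characters matched => is a subsequence

1


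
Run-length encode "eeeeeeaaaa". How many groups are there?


Input: eeeeeeaaaa
Scanning for consecutive runs:
  Group 1: 'e' x 6 (positions 0-5)
  Group 2: 'a' x 4 (positions 6-9)
Total groups: 2

2


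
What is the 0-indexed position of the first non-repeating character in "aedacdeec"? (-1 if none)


Input: aedacdeec
Character frequencies:
  'a': 2
  'c': 2
  'd': 2
  'e': 3
Scanning left to right for freq == 1:
  Position 0 ('a'): freq=2, skip
  Position 1 ('e'): freq=3, skip
  Position 2 ('d'): freq=2, skip
  Position 3 ('a'): freq=2, skip
  Position 4 ('c'): freq=2, skip
  Position 5 ('d'): freq=2, skip
  Position 6 ('e'): freq=3, skip
  Position 7 ('e'): freq=3, skip
  Position 8 ('c'): freq=2, skip
  No unique character found => answer = -1

-1


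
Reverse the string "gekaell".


Input: gekaell
Reading characters right to left:
  Position 6: 'l'
  Position 5: 'l'
  Position 4: 'e'
  Position 3: 'a'
  Position 2: 'k'
  Position 1: 'e'
  Position 0: 'g'
Reversed: lleakeg

lleakeg


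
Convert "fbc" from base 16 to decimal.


Input: "fbc" in base 16
Positional expansion:
  Digit 'f' (value 15) x 16^2 = 3840
  Digit 'b' (value 11) x 16^1 = 176
  Digit 'c' (value 12) x 16^0 = 12
Sum = 4028

4028


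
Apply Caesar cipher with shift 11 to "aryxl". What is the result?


Caesar cipher: shift "aryxl" by 11
  'a' (pos 0) + 11 = pos 11 = 'l'
  'r' (pos 17) + 11 = pos 2 = 'c'
  'y' (pos 24) + 11 = pos 9 = 'j'
  'x' (pos 23) + 11 = pos 8 = 'i'
  'l' (pos 11) + 11 = pos 22 = 'w'
Result: lcjiw

lcjiw


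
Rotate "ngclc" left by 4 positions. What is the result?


Input: "ngclc", rotate left by 4
First 4 characters: "ngcl"
Remaining characters: "c"
Concatenate remaining + first: "c" + "ngcl" = "cngcl"

cngcl


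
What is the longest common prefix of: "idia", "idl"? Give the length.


Words: idia, idl
  Position 0: all 'i' => match
  Position 1: all 'd' => match
  Position 2: ('i', 'l') => mismatch, stop
LCP = "id" (length 2)

2


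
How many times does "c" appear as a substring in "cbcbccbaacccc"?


Searching for "c" in "cbcbccbaacccc"
Scanning each position:
  Position 0: "c" => MATCH
  Position 1: "b" => no
  Position 2: "c" => MATCH
  Position 3: "b" => no
  Position 4: "c" => MATCH
  Position 5: "c" => MATCH
  Position 6: "b" => no
  Position 7: "a" => no
  Position 8: "a" => no
  Position 9: "c" => MATCH
  Position 10: "c" => MATCH
  Position 11: "c" => MATCH
  Position 12: "c" => MATCH
Total occurrences: 8

8


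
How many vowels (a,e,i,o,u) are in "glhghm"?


Input: glhghm
Checking each character:
  'g' at position 0: consonant
  'l' at position 1: consonant
  'h' at position 2: consonant
  'g' at position 3: consonant
  'h' at position 4: consonant
  'm' at position 5: consonant
Total vowels: 0

0


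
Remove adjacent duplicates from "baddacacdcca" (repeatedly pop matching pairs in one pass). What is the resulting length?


Input: baddacacdcca
Stack-based adjacent duplicate removal:
  Read 'b': push. Stack: b
  Read 'a': push. Stack: ba
  Read 'd': push. Stack: bad
  Read 'd': matches stack top 'd' => pop. Stack: ba
  Read 'a': matches stack top 'a' => pop. Stack: b
  Read 'c': push. Stack: bc
  Read 'a': push. Stack: bca
  Read 'c': push. Stack: bcac
  Read 'd': push. Stack: bcacd
  Read 'c': push. Stack: bcacdc
  Read 'c': matches stack top 'c' => pop. Stack: bcacd
  Read 'a': push. Stack: bcacda
Final stack: "bcacda" (length 6)

6


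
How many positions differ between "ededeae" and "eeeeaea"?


Comparing "ededeae" and "eeeeaea" position by position:
  Position 0: 'e' vs 'e' => same
  Position 1: 'd' vs 'e' => DIFFER
  Position 2: 'e' vs 'e' => same
  Position 3: 'd' vs 'e' => DIFFER
  Position 4: 'e' vs 'a' => DIFFER
  Position 5: 'a' vs 'e' => DIFFER
  Position 6: 'e' vs 'a' => DIFFER
Positions that differ: 5

5


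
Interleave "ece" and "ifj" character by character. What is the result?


Interleaving "ece" and "ifj":
  Position 0: 'e' from first, 'i' from second => "ei"
  Position 1: 'c' from first, 'f' from second => "cf"
  Position 2: 'e' from first, 'j' from second => "ej"
Result: eicfej

eicfej


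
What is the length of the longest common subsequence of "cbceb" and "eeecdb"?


LCS of "cbceb" and "eeecdb"
DP table:
           e    e    e    c    d    b
      0    0    0    0    0    0    0
  c   0    0    0    0    1    1    1
  b   0    0    0    0    1    1    2
  c   0    0    0    0    1    1    2
  e   0    1    1    1    1    1    2
  b   0    1    1    1    1    1    2
LCS length = dp[5][6] = 2

2


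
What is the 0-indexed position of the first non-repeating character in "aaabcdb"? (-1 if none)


Input: aaabcdb
Character frequencies:
  'a': 3
  'b': 2
  'c': 1
  'd': 1
Scanning left to right for freq == 1:
  Position 0 ('a'): freq=3, skip
  Position 1 ('a'): freq=3, skip
  Position 2 ('a'): freq=3, skip
  Position 3 ('b'): freq=2, skip
  Position 4 ('c'): unique! => answer = 4

4


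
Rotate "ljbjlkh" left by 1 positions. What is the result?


Input: "ljbjlkh", rotate left by 1
First 1 characters: "l"
Remaining characters: "jbjlkh"
Concatenate remaining + first: "jbjlkh" + "l" = "jbjlkhl"

jbjlkhl


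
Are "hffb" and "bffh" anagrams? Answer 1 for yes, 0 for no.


Strings: "hffb", "bffh"
Sorted first:  bffh
Sorted second: bffh
Sorted forms match => anagrams

1


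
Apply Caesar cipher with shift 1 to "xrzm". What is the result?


Caesar cipher: shift "xrzm" by 1
  'x' (pos 23) + 1 = pos 24 = 'y'
  'r' (pos 17) + 1 = pos 18 = 's'
  'z' (pos 25) + 1 = pos 0 = 'a'
  'm' (pos 12) + 1 = pos 13 = 'n'
Result: ysan

ysan


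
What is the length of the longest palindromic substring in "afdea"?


Input: "afdea"
Checking substrings for palindromes:
  No multi-char palindromic substrings found
Longest palindromic substring: "a" with length 1

1


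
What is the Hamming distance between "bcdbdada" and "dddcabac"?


Comparing "bcdbdada" and "dddcabac" position by position:
  Position 0: 'b' vs 'd' => differ
  Position 1: 'c' vs 'd' => differ
  Position 2: 'd' vs 'd' => same
  Position 3: 'b' vs 'c' => differ
  Position 4: 'd' vs 'a' => differ
  Position 5: 'a' vs 'b' => differ
  Position 6: 'd' vs 'a' => differ
  Position 7: 'a' vs 'c' => differ
Total differences (Hamming distance): 7

7


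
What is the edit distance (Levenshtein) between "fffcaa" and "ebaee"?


Computing edit distance: "fffcaa" -> "ebaee"
DP table:
           e    b    a    e    e
      0    1    2    3    4    5
  f   1    1    2    3    4    5
  f   2    2    2    3    4    5
  f   3    3    3    3    4    5
  c   4    4    4    4    4    5
  a   5    5    5    4    5    5
  a   6    6    6    5    5    6
Edit distance = dp[6][5] = 6

6


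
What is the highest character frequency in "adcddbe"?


Input: adcddbe
Character counts:
  'a': 1
  'b': 1
  'c': 1
  'd': 3
  'e': 1
Maximum frequency: 3

3


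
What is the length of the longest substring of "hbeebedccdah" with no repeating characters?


Input: "hbeebedccdah"
Sliding window (track last position of each char):
  Position 0 ('h'): window [0,0] length 1 -- new best
  Position 1 ('b'): window [0,1] length 2 -- new best
  Position 2 ('e'): window [0,2] length 3 -- new best
  Position 3 ('e'): repeat (last at 2), move window start to 3
  Position 3 ('e'): window [3,3] length 1
  Position 4 ('b'): window [3,4] length 2
  Position 5 ('e'): repeat (last at 3), move window start to 4
  Position 5 ('e'): window [4,5] length 2
  Position 6 ('d'): window [4,6] length 3
  Position 7 ('c'): window [4,7] length 4 -- new best
  Position 8 ('c'): repeat (last at 7), move window start to 8
  Position 8 ('c'): window [8,8] length 1
  Position 9 ('d'): window [8,9] length 2
  Position 10 ('a'): window [8,10] length 3
  Position 11 ('h'): window [8,11] length 4
Longest substring with no repeats: "bedc" with length 4

4


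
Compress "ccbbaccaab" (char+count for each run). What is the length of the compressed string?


Input: ccbbaccaab
Runs:
  'c' x 2 => "c2"
  'b' x 2 => "b2"
  'a' x 1 => "a1"
  'c' x 2 => "c2"
  'a' x 2 => "a2"
  'b' x 1 => "b1"
Compressed: "c2b2a1c2a2b1"
Compressed length: 12

12


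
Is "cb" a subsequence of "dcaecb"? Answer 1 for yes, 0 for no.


Check if "cb" is a subsequence of "dcaecb"
Greedy scan:
  Position 0 ('d'): no match needed
  Position 1 ('c'): matches sub[0] = 'c'
  Position 2 ('a'): no match needed
  Position 3 ('e'): no match needed
  Position 4 ('c'): no match needed
  Position 5 ('b'): matches sub[1] = 'b'
All 2 characters matched => is a subsequence

1


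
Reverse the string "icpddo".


Input: icpddo
Reading characters right to left:
  Position 5: 'o'
  Position 4: 'd'
  Position 3: 'd'
  Position 2: 'p'
  Position 1: 'c'
  Position 0: 'i'
Reversed: oddpci

oddpci


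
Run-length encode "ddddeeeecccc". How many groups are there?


Input: ddddeeeecccc
Scanning for consecutive runs:
  Group 1: 'd' x 4 (positions 0-3)
  Group 2: 'e' x 4 (positions 4-7)
  Group 3: 'c' x 4 (positions 8-11)
Total groups: 3

3


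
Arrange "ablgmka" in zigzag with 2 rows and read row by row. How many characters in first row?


Zigzag "ablgmka" into 2 rows:
Placing characters:
  'a' => row 0
  'b' => row 1
  'l' => row 0
  'g' => row 1
  'm' => row 0
  'k' => row 1
  'a' => row 0
Rows:
  Row 0: "alma"
  Row 1: "bgk"
First row length: 4

4


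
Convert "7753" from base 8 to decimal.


Input: "7753" in base 8
Positional expansion:
  Digit '7' (value 7) x 8^3 = 3584
  Digit '7' (value 7) x 8^2 = 448
  Digit '5' (value 5) x 8^1 = 40
  Digit '3' (value 3) x 8^0 = 3
Sum = 4075

4075


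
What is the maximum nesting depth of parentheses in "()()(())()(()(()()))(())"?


Input: "()()(())()(()(()()))(())"
Tracking depth:
  Position 0 '(': depth becomes 1
  Position 1 ')': depth becomes 0
  Position 2 '(': depth becomes 1
  Position 3 ')': depth becomes 0
  Position 4 '(': depth becomes 1
  Position 5 '(': depth becomes 2
  Position 6 ')': depth becomes 1
  Position 7 ')': depth becomes 0
  Position 8 '(': depth becomes 1
  Position 9 ')': depth becomes 0
  Position 10 '(': depth becomes 1
  Position 11 '(': depth becomes 2
  Position 12 ')': depth becomes 1
  Position 13 '(': depth becomes 2
  Position 14 '(': depth becomes 3
  Position 15 ')': depth becomes 2
  Position 16 '(': depth becomes 3
  Position 17 ')': depth becomes 2
  Position 18 ')': depth becomes 1
  Position 19 ')': depth becomes 0
  Position 20 '(': depth becomes 1
  Position 21 '(': depth becomes 2
  Position 22 ')': depth becomes 1
  Position 23 ')': depth becomes 0
Maximum depth reached: 3

3


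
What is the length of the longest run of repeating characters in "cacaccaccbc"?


Input: "cacaccaccbc"
Scanning for longest run:
  Position 1 ('a'): new char, reset run to 1
  Position 2 ('c'): new char, reset run to 1
  Position 3 ('a'): new char, reset run to 1
  Position 4 ('c'): new char, reset run to 1
  Position 5 ('c'): continues run of 'c', length=2
  Position 6 ('a'): new char, reset run to 1
  Position 7 ('c'): new char, reset run to 1
  Position 8 ('c'): continues run of 'c', length=2
  Position 9 ('b'): new char, reset run to 1
  Position 10 ('c'): new char, reset run to 1
Longest run: 'c' with length 2

2


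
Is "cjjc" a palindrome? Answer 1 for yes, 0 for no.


Input: cjjc
Reversed: cjjc
  Compare pos 0 ('c') with pos 3 ('c'): match
  Compare pos 1 ('j') with pos 2 ('j'): match
Result: palindrome

1


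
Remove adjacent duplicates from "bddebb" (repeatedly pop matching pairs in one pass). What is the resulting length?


Input: bddebb
Stack-based adjacent duplicate removal:
  Read 'b': push. Stack: b
  Read 'd': push. Stack: bd
  Read 'd': matches stack top 'd' => pop. Stack: b
  Read 'e': push. Stack: be
  Read 'b': push. Stack: beb
  Read 'b': matches stack top 'b' => pop. Stack: be
Final stack: "be" (length 2)

2


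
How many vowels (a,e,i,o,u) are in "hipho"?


Input: hipho
Checking each character:
  'h' at position 0: consonant
  'i' at position 1: vowel (running total: 1)
  'p' at position 2: consonant
  'h' at position 3: consonant
  'o' at position 4: vowel (running total: 2)
Total vowels: 2

2


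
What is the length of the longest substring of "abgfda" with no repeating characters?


Input: "abgfda"
Sliding window (track last position of each char):
  Position 0 ('a'): window [0,0] length 1 -- new best
  Position 1 ('b'): window [0,1] length 2 -- new best
  Position 2 ('g'): window [0,2] length 3 -- new best
  Position 3 ('f'): window [0,3] length 4 -- new best
  Position 4 ('d'): window [0,4] length 5 -- new best
  Position 5 ('a'): repeat (last at 0), move window start to 1
  Position 5 ('a'): window [1,5] length 5
Longest substring with no repeats: "abgfd" with length 5

5


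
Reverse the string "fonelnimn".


Input: fonelnimn
Reading characters right to left:
  Position 8: 'n'
  Position 7: 'm'
  Position 6: 'i'
  Position 5: 'n'
  Position 4: 'l'
  Position 3: 'e'
  Position 2: 'n'
  Position 1: 'o'
  Position 0: 'f'
Reversed: nminlenof

nminlenof


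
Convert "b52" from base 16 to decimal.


Input: "b52" in base 16
Positional expansion:
  Digit 'b' (value 11) x 16^2 = 2816
  Digit '5' (value 5) x 16^1 = 80
  Digit '2' (value 2) x 16^0 = 2
Sum = 2898

2898


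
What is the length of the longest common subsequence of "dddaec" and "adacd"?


LCS of "dddaec" and "adacd"
DP table:
           a    d    a    c    d
      0    0    0    0    0    0
  d   0    0    1    1    1    1
  d   0    0    1    1    1    2
  d   0    0    1    1    1    2
  a   0    1    1    2    2    2
  e   0    1    1    2    2    2
  c   0    1    1    2    3    3
LCS length = dp[6][5] = 3

3


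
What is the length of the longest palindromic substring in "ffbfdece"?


Input: "ffbfdece"
Checking substrings for palindromes:
  [1:4] "fbf" (len 3) => palindrome
  [5:8] "ece" (len 3) => palindrome
  [0:2] "ff" (len 2) => palindrome
Longest palindromic substring: "fbf" with length 3

3


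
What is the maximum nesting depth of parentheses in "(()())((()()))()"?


Input: "(()())((()()))()"
Tracking depth:
  Position 0 '(': depth becomes 1
  Position 1 '(': depth becomes 2
  Position 2 ')': depth becomes 1
  Position 3 '(': depth becomes 2
  Position 4 ')': depth becomes 1
  Position 5 ')': depth becomes 0
  Position 6 '(': depth becomes 1
  Position 7 '(': depth becomes 2
  Position 8 '(': depth becomes 3
  Position 9 ')': depth becomes 2
  Position 10 '(': depth becomes 3
  Position 11 ')': depth becomes 2
  Position 12 ')': depth becomes 1
  Position 13 ')': depth becomes 0
  Position 14 '(': depth becomes 1
  Position 15 ')': depth becomes 0
Maximum depth reached: 3

3


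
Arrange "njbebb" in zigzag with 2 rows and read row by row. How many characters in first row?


Zigzag "njbebb" into 2 rows:
Placing characters:
  'n' => row 0
  'j' => row 1
  'b' => row 0
  'e' => row 1
  'b' => row 0
  'b' => row 1
Rows:
  Row 0: "nbb"
  Row 1: "jeb"
First row length: 3

3


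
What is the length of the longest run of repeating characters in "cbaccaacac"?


Input: "cbaccaacac"
Scanning for longest run:
  Position 1 ('b'): new char, reset run to 1
  Position 2 ('a'): new char, reset run to 1
  Position 3 ('c'): new char, reset run to 1
  Position 4 ('c'): continues run of 'c', length=2
  Position 5 ('a'): new char, reset run to 1
  Position 6 ('a'): continues run of 'a', length=2
  Position 7 ('c'): new char, reset run to 1
  Position 8 ('a'): new char, reset run to 1
  Position 9 ('c'): new char, reset run to 1
Longest run: 'c' with length 2

2


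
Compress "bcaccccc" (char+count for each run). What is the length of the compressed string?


Input: bcaccccc
Runs:
  'b' x 1 => "b1"
  'c' x 1 => "c1"
  'a' x 1 => "a1"
  'c' x 5 => "c5"
Compressed: "b1c1a1c5"
Compressed length: 8

8


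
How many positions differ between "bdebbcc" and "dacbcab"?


Comparing "bdebbcc" and "dacbcab" position by position:
  Position 0: 'b' vs 'd' => DIFFER
  Position 1: 'd' vs 'a' => DIFFER
  Position 2: 'e' vs 'c' => DIFFER
  Position 3: 'b' vs 'b' => same
  Position 4: 'b' vs 'c' => DIFFER
  Position 5: 'c' vs 'a' => DIFFER
  Position 6: 'c' vs 'b' => DIFFER
Positions that differ: 6

6


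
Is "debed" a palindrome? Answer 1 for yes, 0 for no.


Input: debed
Reversed: debed
  Compare pos 0 ('d') with pos 4 ('d'): match
  Compare pos 1 ('e') with pos 3 ('e'): match
Result: palindrome

1


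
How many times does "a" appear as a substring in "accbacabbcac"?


Searching for "a" in "accbacabbcac"
Scanning each position:
  Position 0: "a" => MATCH
  Position 1: "c" => no
  Position 2: "c" => no
  Position 3: "b" => no
  Position 4: "a" => MATCH
  Position 5: "c" => no
  Position 6: "a" => MATCH
  Position 7: "b" => no
  Position 8: "b" => no
  Position 9: "c" => no
  Position 10: "a" => MATCH
  Position 11: "c" => no
Total occurrences: 4

4


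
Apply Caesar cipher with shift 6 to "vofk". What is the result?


Caesar cipher: shift "vofk" by 6
  'v' (pos 21) + 6 = pos 1 = 'b'
  'o' (pos 14) + 6 = pos 20 = 'u'
  'f' (pos 5) + 6 = pos 11 = 'l'
  'k' (pos 10) + 6 = pos 16 = 'q'
Result: bulq

bulq


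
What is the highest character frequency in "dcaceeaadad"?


Input: dcaceeaadad
Character counts:
  'a': 4
  'c': 2
  'd': 3
  'e': 2
Maximum frequency: 4

4


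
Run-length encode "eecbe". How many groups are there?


Input: eecbe
Scanning for consecutive runs:
  Group 1: 'e' x 2 (positions 0-1)
  Group 2: 'c' x 1 (positions 2-2)
  Group 3: 'b' x 1 (positions 3-3)
  Group 4: 'e' x 1 (positions 4-4)
Total groups: 4

4


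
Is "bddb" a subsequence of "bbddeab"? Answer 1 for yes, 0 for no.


Check if "bddb" is a subsequence of "bbddeab"
Greedy scan:
  Position 0 ('b'): matches sub[0] = 'b'
  Position 1 ('b'): no match needed
  Position 2 ('d'): matches sub[1] = 'd'
  Position 3 ('d'): matches sub[2] = 'd'
  Position 4 ('e'): no match needed
  Position 5 ('a'): no match needed
  Position 6 ('b'): matches sub[3] = 'b'
All 4 characters matched => is a subsequence

1


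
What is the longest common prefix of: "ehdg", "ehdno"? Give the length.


Words: ehdg, ehdno
  Position 0: all 'e' => match
  Position 1: all 'h' => match
  Position 2: all 'd' => match
  Position 3: ('g', 'n') => mismatch, stop
LCP = "ehd" (length 3)

3


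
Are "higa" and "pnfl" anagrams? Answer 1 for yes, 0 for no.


Strings: "higa", "pnfl"
Sorted first:  aghi
Sorted second: flnp
Differ at position 0: 'a' vs 'f' => not anagrams

0


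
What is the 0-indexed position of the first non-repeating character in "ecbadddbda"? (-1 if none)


Input: ecbadddbda
Character frequencies:
  'a': 2
  'b': 2
  'c': 1
  'd': 4
  'e': 1
Scanning left to right for freq == 1:
  Position 0 ('e'): unique! => answer = 0

0


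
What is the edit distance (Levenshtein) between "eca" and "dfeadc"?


Computing edit distance: "eca" -> "dfeadc"
DP table:
           d    f    e    a    d    c
      0    1    2    3    4    5    6
  e   1    1    2    2    3    4    5
  c   2    2    2    3    3    4    4
  a   3    3    3    3    3    4    5
Edit distance = dp[3][6] = 5

5


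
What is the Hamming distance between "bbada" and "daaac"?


Comparing "bbada" and "daaac" position by position:
  Position 0: 'b' vs 'd' => differ
  Position 1: 'b' vs 'a' => differ
  Position 2: 'a' vs 'a' => same
  Position 3: 'd' vs 'a' => differ
  Position 4: 'a' vs 'c' => differ
Total differences (Hamming distance): 4

4


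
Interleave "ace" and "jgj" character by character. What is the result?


Interleaving "ace" and "jgj":
  Position 0: 'a' from first, 'j' from second => "aj"
  Position 1: 'c' from first, 'g' from second => "cg"
  Position 2: 'e' from first, 'j' from second => "ej"
Result: ajcgej

ajcgej


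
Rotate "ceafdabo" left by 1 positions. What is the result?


Input: "ceafdabo", rotate left by 1
First 1 characters: "c"
Remaining characters: "eafdabo"
Concatenate remaining + first: "eafdabo" + "c" = "eafdaboc"

eafdaboc


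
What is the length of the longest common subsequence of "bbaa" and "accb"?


LCS of "bbaa" and "accb"
DP table:
           a    c    c    b
      0    0    0    0    0
  b   0    0    0    0    1
  b   0    0    0    0    1
  a   0    1    1    1    1
  a   0    1    1    1    1
LCS length = dp[4][4] = 1

1


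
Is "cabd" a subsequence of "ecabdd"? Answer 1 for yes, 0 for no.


Check if "cabd" is a subsequence of "ecabdd"
Greedy scan:
  Position 0 ('e'): no match needed
  Position 1 ('c'): matches sub[0] = 'c'
  Position 2 ('a'): matches sub[1] = 'a'
  Position 3 ('b'): matches sub[2] = 'b'
  Position 4 ('d'): matches sub[3] = 'd'
  Position 5 ('d'): no match needed
All 4 characters matched => is a subsequence

1


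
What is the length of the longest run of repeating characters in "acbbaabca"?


Input: "acbbaabca"
Scanning for longest run:
  Position 1 ('c'): new char, reset run to 1
  Position 2 ('b'): new char, reset run to 1
  Position 3 ('b'): continues run of 'b', length=2
  Position 4 ('a'): new char, reset run to 1
  Position 5 ('a'): continues run of 'a', length=2
  Position 6 ('b'): new char, reset run to 1
  Position 7 ('c'): new char, reset run to 1
  Position 8 ('a'): new char, reset run to 1
Longest run: 'b' with length 2

2


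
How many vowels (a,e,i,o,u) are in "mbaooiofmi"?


Input: mbaooiofmi
Checking each character:
  'm' at position 0: consonant
  'b' at position 1: consonant
  'a' at position 2: vowel (running total: 1)
  'o' at position 3: vowel (running total: 2)
  'o' at position 4: vowel (running total: 3)
  'i' at position 5: vowel (running total: 4)
  'o' at position 6: vowel (running total: 5)
  'f' at position 7: consonant
  'm' at position 8: consonant
  'i' at position 9: vowel (running total: 6)
Total vowels: 6

6


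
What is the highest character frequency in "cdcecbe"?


Input: cdcecbe
Character counts:
  'b': 1
  'c': 3
  'd': 1
  'e': 2
Maximum frequency: 3

3


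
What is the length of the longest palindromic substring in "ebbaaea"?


Input: "ebbaaea"
Checking substrings for palindromes:
  [4:7] "aea" (len 3) => palindrome
  [1:3] "bb" (len 2) => palindrome
  [3:5] "aa" (len 2) => palindrome
Longest palindromic substring: "aea" with length 3

3


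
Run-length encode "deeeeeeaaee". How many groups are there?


Input: deeeeeeaaee
Scanning for consecutive runs:
  Group 1: 'd' x 1 (positions 0-0)
  Group 2: 'e' x 6 (positions 1-6)
  Group 3: 'a' x 2 (positions 7-8)
  Group 4: 'e' x 2 (positions 9-10)
Total groups: 4

4


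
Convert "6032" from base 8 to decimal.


Input: "6032" in base 8
Positional expansion:
  Digit '6' (value 6) x 8^3 = 3072
  Digit '0' (value 0) x 8^2 = 0
  Digit '3' (value 3) x 8^1 = 24
  Digit '2' (value 2) x 8^0 = 2
Sum = 3098

3098


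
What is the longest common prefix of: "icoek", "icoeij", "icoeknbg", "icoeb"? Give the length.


Words: icoek, icoeij, icoeknbg, icoeb
  Position 0: all 'i' => match
  Position 1: all 'c' => match
  Position 2: all 'o' => match
  Position 3: all 'e' => match
  Position 4: ('k', 'i', 'k', 'b') => mismatch, stop
LCP = "icoe" (length 4)

4


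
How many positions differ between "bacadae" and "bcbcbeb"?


Comparing "bacadae" and "bcbcbeb" position by position:
  Position 0: 'b' vs 'b' => same
  Position 1: 'a' vs 'c' => DIFFER
  Position 2: 'c' vs 'b' => DIFFER
  Position 3: 'a' vs 'c' => DIFFER
  Position 4: 'd' vs 'b' => DIFFER
  Position 5: 'a' vs 'e' => DIFFER
  Position 6: 'e' vs 'b' => DIFFER
Positions that differ: 6

6


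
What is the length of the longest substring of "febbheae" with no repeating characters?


Input: "febbheae"
Sliding window (track last position of each char):
  Position 0 ('f'): window [0,0] length 1 -- new best
  Position 1 ('e'): window [0,1] length 2 -- new best
  Position 2 ('b'): window [0,2] length 3 -- new best
  Position 3 ('b'): repeat (last at 2), move window start to 3
  Position 3 ('b'): window [3,3] length 1
  Position 4 ('h'): window [3,4] length 2
  Position 5 ('e'): window [3,5] length 3
  Position 6 ('a'): window [3,6] length 4 -- new best
  Position 7 ('e'): repeat (last at 5), move window start to 6
  Position 7 ('e'): window [6,7] length 2
Longest substring with no repeats: "bhea" with length 4

4


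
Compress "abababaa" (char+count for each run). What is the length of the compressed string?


Input: abababaa
Runs:
  'a' x 1 => "a1"
  'b' x 1 => "b1"
  'a' x 1 => "a1"
  'b' x 1 => "b1"
  'a' x 1 => "a1"
  'b' x 1 => "b1"
  'a' x 2 => "a2"
Compressed: "a1b1a1b1a1b1a2"
Compressed length: 14

14


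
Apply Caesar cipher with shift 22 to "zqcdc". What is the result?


Caesar cipher: shift "zqcdc" by 22
  'z' (pos 25) + 22 = pos 21 = 'v'
  'q' (pos 16) + 22 = pos 12 = 'm'
  'c' (pos 2) + 22 = pos 24 = 'y'
  'd' (pos 3) + 22 = pos 25 = 'z'
  'c' (pos 2) + 22 = pos 24 = 'y'
Result: vmyzy

vmyzy


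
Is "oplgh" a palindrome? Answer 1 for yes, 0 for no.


Input: oplgh
Reversed: hglpo
  Compare pos 0 ('o') with pos 4 ('h'): MISMATCH
  Compare pos 1 ('p') with pos 3 ('g'): MISMATCH
Result: not a palindrome

0


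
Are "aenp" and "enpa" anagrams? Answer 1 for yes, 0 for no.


Strings: "aenp", "enpa"
Sorted first:  aenp
Sorted second: aenp
Sorted forms match => anagrams

1


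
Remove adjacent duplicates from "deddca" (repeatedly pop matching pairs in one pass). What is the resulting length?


Input: deddca
Stack-based adjacent duplicate removal:
  Read 'd': push. Stack: d
  Read 'e': push. Stack: de
  Read 'd': push. Stack: ded
  Read 'd': matches stack top 'd' => pop. Stack: de
  Read 'c': push. Stack: dec
  Read 'a': push. Stack: deca
Final stack: "deca" (length 4)

4


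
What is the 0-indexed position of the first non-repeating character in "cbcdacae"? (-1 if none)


Input: cbcdacae
Character frequencies:
  'a': 2
  'b': 1
  'c': 3
  'd': 1
  'e': 1
Scanning left to right for freq == 1:
  Position 0 ('c'): freq=3, skip
  Position 1 ('b'): unique! => answer = 1

1


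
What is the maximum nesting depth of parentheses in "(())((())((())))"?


Input: "(())((())((())))"
Tracking depth:
  Position 0 '(': depth becomes 1
  Position 1 '(': depth becomes 2
  Position 2 ')': depth becomes 1
  Position 3 ')': depth becomes 0
  Position 4 '(': depth becomes 1
  Position 5 '(': depth becomes 2
  Position 6 '(': depth becomes 3
  Position 7 ')': depth becomes 2
  Position 8 ')': depth becomes 1
  Position 9 '(': depth becomes 2
  Position 10 '(': depth becomes 3
  Position 11 '(': depth becomes 4
  Position 12 ')': depth becomes 3
  Position 13 ')': depth becomes 2
  Position 14 ')': depth becomes 1
  Position 15 ')': depth becomes 0
Maximum depth reached: 4

4


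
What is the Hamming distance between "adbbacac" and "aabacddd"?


Comparing "adbbacac" and "aabacddd" position by position:
  Position 0: 'a' vs 'a' => same
  Position 1: 'd' vs 'a' => differ
  Position 2: 'b' vs 'b' => same
  Position 3: 'b' vs 'a' => differ
  Position 4: 'a' vs 'c' => differ
  Position 5: 'c' vs 'd' => differ
  Position 6: 'a' vs 'd' => differ
  Position 7: 'c' vs 'd' => differ
Total differences (Hamming distance): 6

6


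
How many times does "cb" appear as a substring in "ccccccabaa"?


Searching for "cb" in "ccccccabaa"
Scanning each position:
  Position 0: "cc" => no
  Position 1: "cc" => no
  Position 2: "cc" => no
  Position 3: "cc" => no
  Position 4: "cc" => no
  Position 5: "ca" => no
  Position 6: "ab" => no
  Position 7: "ba" => no
  Position 8: "aa" => no
Total occurrences: 0

0


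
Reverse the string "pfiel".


Input: pfiel
Reading characters right to left:
  Position 4: 'l'
  Position 3: 'e'
  Position 2: 'i'
  Position 1: 'f'
  Position 0: 'p'
Reversed: leifp

leifp


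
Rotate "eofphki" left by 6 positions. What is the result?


Input: "eofphki", rotate left by 6
First 6 characters: "eofphk"
Remaining characters: "i"
Concatenate remaining + first: "i" + "eofphk" = "ieofphk"

ieofphk


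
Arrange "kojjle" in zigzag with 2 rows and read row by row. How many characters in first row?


Zigzag "kojjle" into 2 rows:
Placing characters:
  'k' => row 0
  'o' => row 1
  'j' => row 0
  'j' => row 1
  'l' => row 0
  'e' => row 1
Rows:
  Row 0: "kjl"
  Row 1: "oje"
First row length: 3

3


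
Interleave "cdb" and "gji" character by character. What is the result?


Interleaving "cdb" and "gji":
  Position 0: 'c' from first, 'g' from second => "cg"
  Position 1: 'd' from first, 'j' from second => "dj"
  Position 2: 'b' from first, 'i' from second => "bi"
Result: cgdjbi

cgdjbi


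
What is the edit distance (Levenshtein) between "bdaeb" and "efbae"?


Computing edit distance: "bdaeb" -> "efbae"
DP table:
           e    f    b    a    e
      0    1    2    3    4    5
  b   1    1    2    2    3    4
  d   2    2    2    3    3    4
  a   3    3    3    3    3    4
  e   4    3    4    4    4    3
  b   5    4    4    4    5    4
Edit distance = dp[5][5] = 4

4


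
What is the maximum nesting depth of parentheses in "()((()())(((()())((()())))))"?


Input: "()((()())(((()())((()())))))"
Tracking depth:
  Position 0 '(': depth becomes 1
  Position 1 ')': depth becomes 0
  Position 2 '(': depth becomes 1
  Position 3 '(': depth becomes 2
  Position 4 '(': depth becomes 3
  Position 5 ')': depth becomes 2
  Position 6 '(': depth becomes 3
  Position 7 ')': depth becomes 2
  Position 8 ')': depth becomes 1
  Position 9 '(': depth becomes 2
  Position 10 '(': depth becomes 3
  Position 11 '(': depth becomes 4
  Position 12 '(': depth becomes 5
  Position 13 ')': depth becomes 4
  Position 14 '(': depth becomes 5
  Position 15 ')': depth becomes 4
  Position 16 ')': depth becomes 3
  Position 17 '(': depth becomes 4
  Position 18 '(': depth becomes 5
  Position 19 '(': depth becomes 6
  Position 20 ')': depth becomes 5
  Position 21 '(': depth becomes 6
  Position 22 ')': depth becomes 5
  Position 23 ')': depth becomes 4
  Position 24 ')': depth becomes 3
  Position 25 ')': depth becomes 2
  Position 26 ')': depth becomes 1
  Position 27 ')': depth becomes 0
Maximum depth reached: 6

6


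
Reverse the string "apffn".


Input: apffn
Reading characters right to left:
  Position 4: 'n'
  Position 3: 'f'
  Position 2: 'f'
  Position 1: 'p'
  Position 0: 'a'
Reversed: nffpa

nffpa


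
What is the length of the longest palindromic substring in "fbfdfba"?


Input: "fbfdfba"
Checking substrings for palindromes:
  [1:6] "bfdfb" (len 5) => palindrome
  [0:3] "fbf" (len 3) => palindrome
  [2:5] "fdf" (len 3) => palindrome
Longest palindromic substring: "bfdfb" with length 5

5
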